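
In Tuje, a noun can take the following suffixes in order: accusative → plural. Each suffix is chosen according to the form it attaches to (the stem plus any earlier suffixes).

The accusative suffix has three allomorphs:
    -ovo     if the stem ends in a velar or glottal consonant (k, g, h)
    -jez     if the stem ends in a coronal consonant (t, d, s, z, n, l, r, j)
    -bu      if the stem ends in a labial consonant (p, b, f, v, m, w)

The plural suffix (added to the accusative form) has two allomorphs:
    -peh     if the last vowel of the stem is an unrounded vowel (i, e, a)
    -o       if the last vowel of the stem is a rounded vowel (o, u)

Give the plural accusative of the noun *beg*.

begovoo

*beg* — final consonant /g/ (velar/glottal) → -ovo → *begovo*.
The accusative form *begovo*: last vowel = /o/, a rounded vowel → -o → *begovoo*.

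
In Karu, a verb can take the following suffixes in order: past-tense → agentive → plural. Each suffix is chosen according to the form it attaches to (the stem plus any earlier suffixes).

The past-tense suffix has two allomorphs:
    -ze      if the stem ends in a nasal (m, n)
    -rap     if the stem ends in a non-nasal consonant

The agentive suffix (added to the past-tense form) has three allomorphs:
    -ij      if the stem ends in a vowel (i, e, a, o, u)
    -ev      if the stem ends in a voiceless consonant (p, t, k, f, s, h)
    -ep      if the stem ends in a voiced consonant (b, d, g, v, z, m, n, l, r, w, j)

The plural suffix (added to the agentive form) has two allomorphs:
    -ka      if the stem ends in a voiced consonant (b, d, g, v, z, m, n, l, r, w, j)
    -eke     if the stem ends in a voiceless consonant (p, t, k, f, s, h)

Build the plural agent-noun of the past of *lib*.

librapevka

*lib* — final consonant /b/ (non-nasal) → -rap → *librap*.
Since the final sound of the past-tense form *librap* is /p/ (a voiceless consonant), it takes -ev, giving *librapev*.
The agentive form *librapev* — final consonant /v/ (voiced) → -ka → *librapevka*.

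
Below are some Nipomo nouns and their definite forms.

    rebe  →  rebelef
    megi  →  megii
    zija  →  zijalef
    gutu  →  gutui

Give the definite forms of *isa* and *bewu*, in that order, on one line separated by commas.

Looking at the last vowel of each stem: -i when the last vowel of the stem is a high vowel (*megi*, *gutu*); -lef when the last vowel of the stem is a non-high vowel (*rebe*, *zija*).
*isa* — last vowel /a/ (a non-high vowel) → -lef → *isalef*.
*bewu* — last vowel /u/ (a high vowel) → -i → *bewui*.

isalef, bewui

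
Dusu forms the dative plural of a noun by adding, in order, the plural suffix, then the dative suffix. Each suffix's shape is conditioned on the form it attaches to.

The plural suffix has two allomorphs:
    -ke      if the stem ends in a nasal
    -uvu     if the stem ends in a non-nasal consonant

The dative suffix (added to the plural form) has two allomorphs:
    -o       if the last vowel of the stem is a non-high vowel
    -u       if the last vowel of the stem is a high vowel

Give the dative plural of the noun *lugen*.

*lugen* — final consonant /n/ (a nasal) → -ke → *lugenke*.
The plural form *lugenke*: last vowel = /e/, a non-high vowel → -o → *lugenkeo*.

lugenkeo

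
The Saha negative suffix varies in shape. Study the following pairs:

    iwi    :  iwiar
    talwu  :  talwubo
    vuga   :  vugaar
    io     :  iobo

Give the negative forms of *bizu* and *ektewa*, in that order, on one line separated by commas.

The suffix is conditioned by the last vowel: -bo when the last vowel of the stem is a rounded vowel (*talwu*, *io*); -ar when the last vowel of the stem is an unrounded vowel (*iwi*, *vuga*).
Since the last vowel of *bizu* is /u/ (a rounded vowel), it takes -bo, giving *bizubo*.
Since the last vowel of *ektewa* is /a/ (an unrounded vowel), it takes -ar, giving *ektewaar*.

bizubo, ektewaar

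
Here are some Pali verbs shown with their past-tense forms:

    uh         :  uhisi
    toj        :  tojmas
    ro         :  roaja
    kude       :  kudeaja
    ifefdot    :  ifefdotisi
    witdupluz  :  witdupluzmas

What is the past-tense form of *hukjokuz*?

hukjokuzmas

The suffix is conditioned by the final sound: -isi when the stem ends in a voiceless consonant (*uh*, *ifefdot*); -mas when the stem ends in a voiced consonant (*toj*, *witdupluz*); -aja when the stem ends in a vowel (*ro*, *kude*).
Since the final sound of *hukjokuz* is /z/ (a voiced consonant), it takes -mas, giving *hukjokuzmas*.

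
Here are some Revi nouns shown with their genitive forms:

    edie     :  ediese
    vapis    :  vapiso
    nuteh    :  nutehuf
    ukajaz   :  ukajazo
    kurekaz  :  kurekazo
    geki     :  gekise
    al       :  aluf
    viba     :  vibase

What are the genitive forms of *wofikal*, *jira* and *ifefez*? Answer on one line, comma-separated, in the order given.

wofikaluf, jirase, ifefezo

The suffix is conditioned by the final sound: -o when the stem ends in a sibilant (*vapis*, *ukajaz*, *kurekaz*); -uf when the stem ends in a non-sibilant consonant (*nuteh*, *al*); -se when the stem ends in a vowel (*edie*, *geki*, *viba*).
The final sound of *wofikal* is /l/, which is a non-sibilant consonant, so the suffix is -uf, giving *wofikaluf*.
*jira*: final sound = /a/, a vowel → -se → *jirase*.
The final sound of *ifefez* is /z/, which is a sibilant, so the suffix is -o, giving *ifefezo*.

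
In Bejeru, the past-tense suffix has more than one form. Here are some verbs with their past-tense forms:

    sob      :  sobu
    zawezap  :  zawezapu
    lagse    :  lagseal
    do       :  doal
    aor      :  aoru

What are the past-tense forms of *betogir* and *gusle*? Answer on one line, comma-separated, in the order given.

betogiru, gusleal

The pattern is consonant vs. vowel: -u when the stem ends in a consonant (*sob*, *zawezap*, *aor*); -al when the stem ends in a vowel (*lagse*, *do*).
*betogir*: final sound = /r/, a consonant → -u → *betogiru*.
The final sound of *gusle* is /e/, which is a vowel, so the suffix is -al, giving *gusleal*.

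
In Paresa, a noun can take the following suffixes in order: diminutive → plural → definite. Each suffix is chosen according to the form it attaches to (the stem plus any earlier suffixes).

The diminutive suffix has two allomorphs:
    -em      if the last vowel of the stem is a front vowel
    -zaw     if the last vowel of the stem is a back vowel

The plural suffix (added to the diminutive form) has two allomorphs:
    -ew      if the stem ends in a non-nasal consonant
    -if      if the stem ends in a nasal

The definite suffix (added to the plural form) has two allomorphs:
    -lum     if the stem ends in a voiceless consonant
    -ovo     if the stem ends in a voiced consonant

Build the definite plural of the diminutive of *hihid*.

*hihid*: last vowel = /i/, a front vowel → -em → *hihidem*.
The final consonant of the diminutive form *hihidem* is /m/, which is a nasal, so the plural suffix is -if, giving *hihidemif*.
The final consonant of the plural form *hihidemif* is /f/, which is voiceless, so the definite suffix is -lum, giving *hihidemiflum*.

hihidemiflum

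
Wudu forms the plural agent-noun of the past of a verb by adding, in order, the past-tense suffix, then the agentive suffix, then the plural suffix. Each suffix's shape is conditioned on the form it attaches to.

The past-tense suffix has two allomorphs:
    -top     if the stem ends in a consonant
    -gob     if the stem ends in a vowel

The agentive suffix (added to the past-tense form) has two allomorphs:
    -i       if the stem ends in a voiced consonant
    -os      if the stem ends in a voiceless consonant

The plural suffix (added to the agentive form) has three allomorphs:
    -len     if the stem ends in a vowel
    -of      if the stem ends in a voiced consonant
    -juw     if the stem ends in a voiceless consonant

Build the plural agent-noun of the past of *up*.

uptoposjuw

*up* — final sound /p/ (a consonant) → -top → *uptop*.
Since the final consonant of the past-tense form *uptop* is /p/ (voiceless), it takes -os, giving *uptopos*.
The agentive form *uptopos*: final sound = /s/, a voiceless consonant → -juw → *uptoposjuw*.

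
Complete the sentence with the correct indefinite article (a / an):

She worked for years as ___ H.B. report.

The indefinite article is chosen by the initial *sound* of the following word, not its spelling.
The initialism *H.B.* is read letter by letter; the first letter, H, is pronounced /eɪtʃ/, which begins with a vowel sound.
So the article is *an*: She worked for years as an H.B. report.

an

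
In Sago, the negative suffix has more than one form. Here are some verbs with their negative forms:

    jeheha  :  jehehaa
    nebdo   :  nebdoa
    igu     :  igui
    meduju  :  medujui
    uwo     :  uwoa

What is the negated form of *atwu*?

Looking at the last vowel of each stem: -i when the last vowel of the stem is a high vowel (*igu*, *meduju*); -a when the last vowel of the stem is a non-high vowel (*jeheha*, *nebdo*, *uwo*).
The last vowel of *atwu* is /u/, which is a high vowel, so the suffix is -i, giving *atwui*.

atwui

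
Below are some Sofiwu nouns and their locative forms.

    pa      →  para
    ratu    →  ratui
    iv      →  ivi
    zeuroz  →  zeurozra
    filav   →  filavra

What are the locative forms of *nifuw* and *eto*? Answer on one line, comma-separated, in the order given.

The suffix is conditioned by the last vowel: -i when the last vowel of the stem is a high vowel (*ratu*, *iv*); -ra when the last vowel of the stem is a non-high vowel (*pa*, *zeuroz*, *filav*).
*nifuw* — last vowel /u/ (a high vowel) → -i → *nifuwi*.
The last vowel of *eto* is /o/, which is a non-high vowel, so the suffix is -ra, giving *etora*.

nifuwi, etora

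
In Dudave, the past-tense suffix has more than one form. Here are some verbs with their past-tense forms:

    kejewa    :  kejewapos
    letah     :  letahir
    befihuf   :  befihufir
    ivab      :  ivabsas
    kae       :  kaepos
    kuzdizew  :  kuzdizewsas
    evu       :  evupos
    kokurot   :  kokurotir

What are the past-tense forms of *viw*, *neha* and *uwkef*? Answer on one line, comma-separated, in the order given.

The pattern is voicing of the final sound: -ir when the stem ends in a voiceless consonant (*letah*, *befihuf*, *kokurot*); -sas when the stem ends in a voiced consonant (*ivab*, *kuzdizew*); -pos when the stem ends in a vowel (*kejewa*, *kae*, *evu*).
*viw* — final sound /w/ (a voiced consonant) → -sas → *viwsas*.
Since the final sound of *neha* is /a/ (a vowel), it takes -pos, giving *nehapos*.
*uwkef* — final sound /f/ (a voiceless consonant) → -ir → *uwkefir*.

viwsas, nehapos, uwkefir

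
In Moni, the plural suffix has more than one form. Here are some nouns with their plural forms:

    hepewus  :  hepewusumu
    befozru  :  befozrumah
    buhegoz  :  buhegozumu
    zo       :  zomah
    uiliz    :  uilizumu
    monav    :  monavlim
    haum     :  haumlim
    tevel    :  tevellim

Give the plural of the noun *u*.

umah

The pattern is sibilance of the final sound: -umu when the stem ends in a sibilant (*hepewus*, *buhegoz*, *uiliz*); -lim when the stem ends in a non-sibilant consonant (*monav*, *haum*, *tevel*); -mah when the stem ends in a vowel (*befozru*, *zo*).
*u*: final sound = /u/, a vowel → -mah → *umah*.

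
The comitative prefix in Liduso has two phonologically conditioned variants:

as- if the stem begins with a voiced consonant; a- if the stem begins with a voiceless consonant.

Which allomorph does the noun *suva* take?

a-

The first consonant of *suva* is /s/, which is voiceless, so the prefix is a-.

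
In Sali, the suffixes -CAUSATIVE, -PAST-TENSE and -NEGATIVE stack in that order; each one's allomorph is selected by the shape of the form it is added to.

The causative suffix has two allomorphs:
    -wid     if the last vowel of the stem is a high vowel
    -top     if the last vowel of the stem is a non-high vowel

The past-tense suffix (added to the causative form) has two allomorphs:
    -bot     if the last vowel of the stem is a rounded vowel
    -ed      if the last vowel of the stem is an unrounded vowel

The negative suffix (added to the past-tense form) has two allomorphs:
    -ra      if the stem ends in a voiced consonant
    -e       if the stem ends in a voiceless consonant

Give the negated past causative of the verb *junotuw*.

junotuwwidedra

*junotuw* — last vowel /u/ (a high vowel) → -wid → *junotuwwid*.
Since the last vowel of the causative form *junotuwwid* is /i/ (an unrounded vowel), it takes -ed, giving *junotuwwided*.
The past-tense form *junotuwwided*: final consonant = /d/, voiced → -ra → *junotuwwidedra*.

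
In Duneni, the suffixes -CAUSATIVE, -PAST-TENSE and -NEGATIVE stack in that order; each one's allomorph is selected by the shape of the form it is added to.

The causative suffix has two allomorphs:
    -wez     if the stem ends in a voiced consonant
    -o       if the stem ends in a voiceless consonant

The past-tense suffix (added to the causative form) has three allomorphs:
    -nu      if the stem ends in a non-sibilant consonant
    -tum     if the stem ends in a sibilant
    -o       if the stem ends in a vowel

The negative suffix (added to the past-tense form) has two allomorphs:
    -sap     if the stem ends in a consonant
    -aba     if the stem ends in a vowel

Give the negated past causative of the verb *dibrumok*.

dibrumokooaba

The final consonant of *dibrumok* is /k/, which is voiceless, so the causative suffix is -o, giving *dibrumoko*.
The causative form *dibrumoko* — final sound /o/ (a vowel) → -o → *dibrumokoo*.
Since the final sound of the past-tense form *dibrumokoo* is /o/ (a vowel), it takes -aba, giving *dibrumokooaba*.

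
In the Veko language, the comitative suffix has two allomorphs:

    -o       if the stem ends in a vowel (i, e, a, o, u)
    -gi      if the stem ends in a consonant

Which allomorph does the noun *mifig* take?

Since the final sound of *mifig* is /g/ (a consonant), it takes -gi.

-gi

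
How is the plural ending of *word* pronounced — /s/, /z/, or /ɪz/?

The stem *word* ends in a voiced non-sibilant sound.
The plural suffix surfaces as /ɪz/ after sibilants, /s/ after other voiceless consonants, and /z/ after other voiced sounds.
So the plural -s on *word* is pronounced /z/.

/z/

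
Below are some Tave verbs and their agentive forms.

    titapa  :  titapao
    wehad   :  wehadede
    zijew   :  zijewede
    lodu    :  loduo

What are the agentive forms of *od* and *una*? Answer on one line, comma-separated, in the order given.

odede, unao

The pattern is consonant vs. vowel: -ede when the stem ends in a consonant (*wehad*, *zijew*); -o when the stem ends in a vowel (*titapa*, *lodu*).
*od*: final sound = /d/, a consonant → -ede → *odede*.
Since the final sound of *una* is /a/ (a vowel), it takes -o, giving *unao*.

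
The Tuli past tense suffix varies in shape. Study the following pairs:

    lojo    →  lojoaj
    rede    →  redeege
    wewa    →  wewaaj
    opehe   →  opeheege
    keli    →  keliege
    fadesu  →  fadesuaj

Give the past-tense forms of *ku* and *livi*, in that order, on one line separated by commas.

kuaj, liviege

The alternation tracks the last vowel of the stem — -ege when the last vowel of the stem is a front vowel (*rede*, *opehe*, *keli*); -aj when the last vowel of the stem is a back vowel (*lojo*, *wewa*, *fadesu*).
*ku*: last vowel = /u/, a back vowel → -aj → *kuaj*.
Since the last vowel of *livi* is /i/ (a front vowel), it takes -ege, giving *liviege*.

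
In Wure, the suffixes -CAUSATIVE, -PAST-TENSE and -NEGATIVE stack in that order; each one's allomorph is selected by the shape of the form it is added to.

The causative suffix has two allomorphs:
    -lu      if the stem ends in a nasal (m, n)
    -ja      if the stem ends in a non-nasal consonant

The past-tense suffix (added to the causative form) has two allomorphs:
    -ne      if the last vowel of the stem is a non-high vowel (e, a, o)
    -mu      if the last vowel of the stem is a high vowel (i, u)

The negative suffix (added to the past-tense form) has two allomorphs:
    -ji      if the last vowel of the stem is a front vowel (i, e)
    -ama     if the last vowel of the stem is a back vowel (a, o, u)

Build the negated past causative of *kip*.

The final consonant of *kip* is /p/, which is non-nasal, so the causative suffix is -ja, giving *kipja*.
The causative form *kipja*: last vowel = /a/, a non-high vowel → -ne → *kipjane*.
The past-tense form *kipjane* — last vowel /e/ (a front vowel) → -ji → *kipjaneji*.

kipjaneji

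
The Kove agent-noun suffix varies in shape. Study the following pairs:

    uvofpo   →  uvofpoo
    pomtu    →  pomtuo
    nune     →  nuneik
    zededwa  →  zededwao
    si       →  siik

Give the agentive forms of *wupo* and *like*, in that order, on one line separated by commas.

wupoo, likeik

The pattern is front/back vowel harmony: -ik when the last vowel of the stem is a front vowel (*nune*, *si*); -o when the last vowel of the stem is a back vowel (*uvofpo*, *pomtu*, *zededwa*).
*wupo*: last vowel = /o/, a back vowel → -o → *wupoo*.
The last vowel of *like* is /e/, which is a front vowel, so the suffix is -ik, giving *likeik*.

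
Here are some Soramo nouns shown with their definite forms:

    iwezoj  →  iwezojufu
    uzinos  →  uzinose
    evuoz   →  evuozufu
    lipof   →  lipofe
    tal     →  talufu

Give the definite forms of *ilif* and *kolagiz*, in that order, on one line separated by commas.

The alternation tracks the final consonant of the stem — -e when the stem ends in a voiceless consonant (*uzinos*, *lipof*); -ufu when the stem ends in a voiced consonant (*iwezoj*, *evuoz*, *tal*).
Since the final consonant of *ilif* is /f/ (voiceless), it takes -e, giving *ilife*.
*kolagiz* — final consonant /z/ (voiced) → -ufu → *kolagizufu*.

ilife, kolagizufu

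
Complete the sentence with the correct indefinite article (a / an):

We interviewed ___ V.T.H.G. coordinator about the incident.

a

The indefinite article is chosen by the initial *sound* of the following word, not its spelling.
The initialism *V.T.H.G.* is read letter by letter; the first letter, V, is pronounced /viː/, which begins with a consonant sound.
So the article is *a*: We interviewed a V.T.H.G. coordinator about the incident.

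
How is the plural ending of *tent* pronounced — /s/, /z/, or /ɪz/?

The stem *tent* ends in a voiceless non-sibilant consonant.
The plural suffix surfaces as /ɪz/ after sibilants, /s/ after other voiceless consonants, and /z/ after other voiced sounds.
So the plural -s on *tent* is pronounced /s/.

/s/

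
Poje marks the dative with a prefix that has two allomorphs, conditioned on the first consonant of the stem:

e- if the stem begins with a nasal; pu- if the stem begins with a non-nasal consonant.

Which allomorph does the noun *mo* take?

The first consonant of *mo* is /m/, which is a nasal, so the prefix is e-.

e-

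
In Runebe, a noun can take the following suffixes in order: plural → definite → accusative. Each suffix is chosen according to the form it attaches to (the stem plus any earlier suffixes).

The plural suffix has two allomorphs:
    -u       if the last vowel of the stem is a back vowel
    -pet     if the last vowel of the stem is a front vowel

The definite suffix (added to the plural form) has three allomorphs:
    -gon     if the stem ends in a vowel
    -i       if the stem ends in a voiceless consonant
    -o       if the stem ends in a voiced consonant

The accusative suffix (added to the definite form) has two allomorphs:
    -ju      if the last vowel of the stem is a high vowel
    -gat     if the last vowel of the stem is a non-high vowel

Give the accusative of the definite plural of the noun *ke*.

kepetiju

*ke*: last vowel = /e/, a front vowel → -pet → *kepet*.
The plural form *kepet*: final sound = /t/, a voiceless consonant → -i → *kepeti*.
The last vowel of the definite form *kepeti* is /i/, which is a high vowel, so the accusative suffix is -ju, giving *kepetiju*.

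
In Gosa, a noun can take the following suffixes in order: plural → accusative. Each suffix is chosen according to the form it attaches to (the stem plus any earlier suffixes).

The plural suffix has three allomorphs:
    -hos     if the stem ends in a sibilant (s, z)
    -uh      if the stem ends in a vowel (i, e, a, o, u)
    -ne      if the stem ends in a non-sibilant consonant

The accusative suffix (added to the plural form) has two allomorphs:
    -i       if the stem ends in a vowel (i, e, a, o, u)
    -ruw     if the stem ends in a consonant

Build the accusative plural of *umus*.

umushosruw

*umus*: final sound = /s/, a sibilant → -hos → *umushos*.
The plural form *umushos*: final sound = /s/, a consonant → -ruw → *umushosruw*.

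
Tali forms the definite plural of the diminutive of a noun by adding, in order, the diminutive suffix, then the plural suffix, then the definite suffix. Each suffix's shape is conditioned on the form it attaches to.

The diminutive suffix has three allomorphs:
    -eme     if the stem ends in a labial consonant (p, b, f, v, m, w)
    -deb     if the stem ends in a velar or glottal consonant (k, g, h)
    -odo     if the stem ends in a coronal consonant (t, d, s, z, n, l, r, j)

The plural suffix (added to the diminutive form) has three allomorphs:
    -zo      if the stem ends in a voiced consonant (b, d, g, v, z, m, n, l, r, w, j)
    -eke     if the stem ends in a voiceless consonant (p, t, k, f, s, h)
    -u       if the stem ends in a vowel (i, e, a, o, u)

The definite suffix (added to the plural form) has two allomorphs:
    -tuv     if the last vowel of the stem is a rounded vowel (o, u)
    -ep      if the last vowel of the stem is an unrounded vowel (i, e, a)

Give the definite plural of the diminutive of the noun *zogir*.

zogirodoutuv

*zogir*: final consonant = /r/, coronal → -odo → *zogirodo*.
The diminutive form *zogirodo*: final sound = /o/, a vowel → -u → *zogirodou*.
The last vowel of the plural form *zogirodou* is /u/, which is a rounded vowel, so the definite suffix is -tuv, giving *zogirodoutuv*.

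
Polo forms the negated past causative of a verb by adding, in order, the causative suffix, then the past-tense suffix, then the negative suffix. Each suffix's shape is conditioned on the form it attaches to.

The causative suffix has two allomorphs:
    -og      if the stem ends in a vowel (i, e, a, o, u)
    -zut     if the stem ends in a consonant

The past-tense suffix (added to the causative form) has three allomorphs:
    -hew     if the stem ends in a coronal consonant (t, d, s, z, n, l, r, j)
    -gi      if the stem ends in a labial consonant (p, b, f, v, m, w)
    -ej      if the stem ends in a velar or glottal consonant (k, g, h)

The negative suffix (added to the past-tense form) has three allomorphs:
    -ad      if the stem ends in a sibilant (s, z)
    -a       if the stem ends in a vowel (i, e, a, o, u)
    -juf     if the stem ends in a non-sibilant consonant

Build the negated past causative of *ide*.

ideogejjuf

Since the final sound of *ide* is /e/ (a vowel), it takes -og, giving *ideog*.
The final consonant of the causative form *ideog* is /g/, which is velar/glottal, so the past-tense suffix is -ej, giving *ideogej*.
The past-tense form *ideogej* — final sound /j/ (a non-sibilant consonant) → -juf → *ideogejjuf*.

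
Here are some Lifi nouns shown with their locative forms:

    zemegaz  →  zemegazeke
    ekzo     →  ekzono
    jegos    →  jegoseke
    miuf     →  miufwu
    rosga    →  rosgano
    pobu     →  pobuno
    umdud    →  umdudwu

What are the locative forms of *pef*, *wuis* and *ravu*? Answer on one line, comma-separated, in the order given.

The suffix is conditioned by the final sound: -eke when the stem ends in a sibilant (*zemegaz*, *jegos*); -wu when the stem ends in a non-sibilant consonant (*miuf*, *umdud*); -no when the stem ends in a vowel (*ekzo*, *rosga*, *pobu*).
Since the final sound of *pef* is /f/ (a non-sibilant consonant), it takes -wu, giving *pefwu*.
*wuis* — final sound /s/ (a sibilant) → -eke → *wuiseke*.
*ravu* — final sound /u/ (a vowel) → -no → *ravuno*.

pefwu, wuiseke, ravuno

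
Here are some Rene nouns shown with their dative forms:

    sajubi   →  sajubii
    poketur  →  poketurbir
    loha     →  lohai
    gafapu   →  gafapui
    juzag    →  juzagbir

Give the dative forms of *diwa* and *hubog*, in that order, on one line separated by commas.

diwai, hubogbir

The suffix is conditioned by the final sound: -bir when the stem ends in a consonant (*poketur*, *juzag*); -i when the stem ends in a vowel (*sajubi*, *loha*, *gafapu*).
The final sound of *diwa* is /a/, which is a vowel, so the suffix is -i, giving *diwai*.
The final sound of *hubog* is /g/, which is a consonant, so the suffix is -bir, giving *hubogbir*.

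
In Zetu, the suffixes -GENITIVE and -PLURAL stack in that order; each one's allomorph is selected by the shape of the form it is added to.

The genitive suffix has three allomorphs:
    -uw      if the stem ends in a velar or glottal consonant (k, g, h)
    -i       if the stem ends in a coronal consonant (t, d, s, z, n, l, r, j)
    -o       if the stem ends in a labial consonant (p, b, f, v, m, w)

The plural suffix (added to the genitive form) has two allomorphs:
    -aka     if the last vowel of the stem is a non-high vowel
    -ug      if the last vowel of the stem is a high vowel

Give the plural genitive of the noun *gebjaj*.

gebjajiug

Since the final consonant of *gebjaj* is /j/ (coronal), it takes -i, giving *gebjaji*.
Since the last vowel of the genitive form *gebjaji* is /i/ (a high vowel), it takes -ug, giving *gebjajiug*.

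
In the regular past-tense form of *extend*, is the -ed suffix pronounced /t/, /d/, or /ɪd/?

The stem *extend* ends in /t/ or /d/.
The -ed suffix is realized as /ɪd/ after /t, d/; as /t/ after other voiceless consonants; and as /d/ after other voiced sounds.
So -ed on *extend* is pronounced /ɪd/.

/ɪd/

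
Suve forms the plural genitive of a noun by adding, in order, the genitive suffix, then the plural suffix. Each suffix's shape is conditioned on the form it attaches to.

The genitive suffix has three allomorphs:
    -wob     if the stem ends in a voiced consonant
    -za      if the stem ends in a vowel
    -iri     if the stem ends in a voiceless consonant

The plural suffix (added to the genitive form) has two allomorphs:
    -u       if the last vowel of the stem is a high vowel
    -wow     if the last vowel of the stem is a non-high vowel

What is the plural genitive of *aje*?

The final sound of *aje* is /e/, which is a vowel, so the genitive suffix is -za, giving *ajeza*.
The last vowel of the genitive form *ajeza* is /a/, which is a non-high vowel, so the plural suffix is -wow, giving *ajezawow*.

ajezawow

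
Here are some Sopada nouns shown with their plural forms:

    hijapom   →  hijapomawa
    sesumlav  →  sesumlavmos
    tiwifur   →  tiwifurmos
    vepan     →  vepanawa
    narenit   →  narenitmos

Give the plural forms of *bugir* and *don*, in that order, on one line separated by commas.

bugirmos, donawa

The suffix is conditioned by the final consonant: -awa when the stem ends in a nasal (*hijapom*, *vepan*); -mos when the stem ends in a non-nasal consonant (*sesumlav*, *tiwifur*, *narenit*).
*bugir*: final consonant = /r/, non-nasal → -mos → *bugirmos*.
Since the final consonant of *don* is /n/ (a nasal), it takes -awa, giving *donawa*.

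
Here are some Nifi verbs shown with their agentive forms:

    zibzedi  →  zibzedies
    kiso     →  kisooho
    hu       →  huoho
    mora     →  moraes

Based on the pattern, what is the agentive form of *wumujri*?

wumujries

The alternation tracks the last vowel of the stem — -oho when the last vowel of the stem is a rounded vowel (*kiso*, *hu*); -es when the last vowel of the stem is an unrounded vowel (*zibzedi*, *mora*).
The last vowel of *wumujri* is /i/, which is an unrounded vowel, so the suffix is -es, giving *wumujries*.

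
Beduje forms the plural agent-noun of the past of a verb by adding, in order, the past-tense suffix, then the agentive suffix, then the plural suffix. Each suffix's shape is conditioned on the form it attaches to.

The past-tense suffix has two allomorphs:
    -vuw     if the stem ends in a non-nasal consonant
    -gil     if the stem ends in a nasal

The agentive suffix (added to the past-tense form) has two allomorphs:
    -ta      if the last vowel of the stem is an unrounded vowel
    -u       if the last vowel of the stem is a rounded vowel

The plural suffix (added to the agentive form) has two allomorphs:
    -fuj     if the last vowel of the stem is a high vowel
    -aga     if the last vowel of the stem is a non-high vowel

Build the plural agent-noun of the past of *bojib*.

*bojib*: final consonant = /b/, non-nasal → -vuw → *bojibvuw*.
Since the last vowel of the past-tense form *bojibvuw* is /u/ (a rounded vowel), it takes -u, giving *bojibvuwu*.
Since the last vowel of the agentive form *bojibvuwu* is /u/ (a high vowel), it takes -fuj, giving *bojibvuwufuj*.

bojibvuwufuj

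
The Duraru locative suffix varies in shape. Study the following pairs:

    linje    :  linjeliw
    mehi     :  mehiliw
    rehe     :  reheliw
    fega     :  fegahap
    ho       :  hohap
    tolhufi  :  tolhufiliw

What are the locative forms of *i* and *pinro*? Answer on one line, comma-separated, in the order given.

The alternation tracks the last vowel of the stem — -liw when the last vowel of the stem is a front vowel (*linje*, *mehi*, *rehe*, *tolhufi*); -hap when the last vowel of the stem is a back vowel (*fega*, *ho*).
*i* — last vowel /i/ (a front vowel) → -liw → *iliw*.
Since the last vowel of *pinro* is /o/ (a back vowel), it takes -hap, giving *pinrohap*.

iliw, pinrohap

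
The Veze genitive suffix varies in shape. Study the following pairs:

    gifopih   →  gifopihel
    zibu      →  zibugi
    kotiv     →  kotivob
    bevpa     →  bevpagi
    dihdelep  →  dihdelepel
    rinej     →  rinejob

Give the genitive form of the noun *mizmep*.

mizmepel

The pattern is voicing of the final sound: -el when the stem ends in a voiceless consonant (*gifopih*, *dihdelep*); -ob when the stem ends in a voiced consonant (*kotiv*, *rinej*); -gi when the stem ends in a vowel (*zibu*, *bevpa*).
*mizmep* — final sound /p/ (a voiceless consonant) → -el → *mizmepel*.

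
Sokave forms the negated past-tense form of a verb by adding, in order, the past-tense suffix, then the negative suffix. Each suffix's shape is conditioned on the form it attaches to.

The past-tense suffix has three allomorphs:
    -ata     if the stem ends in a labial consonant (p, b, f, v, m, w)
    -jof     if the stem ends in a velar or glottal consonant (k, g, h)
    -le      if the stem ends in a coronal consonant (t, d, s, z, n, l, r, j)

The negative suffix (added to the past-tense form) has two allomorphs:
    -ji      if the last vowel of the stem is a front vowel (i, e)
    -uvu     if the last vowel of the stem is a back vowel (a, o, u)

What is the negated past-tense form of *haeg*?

The final consonant of *haeg* is /g/, which is velar/glottal, so the past-tense suffix is -jof, giving *haegjof*.
The last vowel of the past-tense form *haegjof* is /o/, which is a back vowel, so the negative suffix is -uvu, giving *haegjofuvu*.

haegjofuvu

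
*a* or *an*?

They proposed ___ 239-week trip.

a

The indefinite article is chosen by the initial *sound* of the following word, not its spelling.
The number *239* is spoken "two hundred …", beginning with /tuː/ — a consonant sound.
So the article is *a*: They proposed a 239-week trip.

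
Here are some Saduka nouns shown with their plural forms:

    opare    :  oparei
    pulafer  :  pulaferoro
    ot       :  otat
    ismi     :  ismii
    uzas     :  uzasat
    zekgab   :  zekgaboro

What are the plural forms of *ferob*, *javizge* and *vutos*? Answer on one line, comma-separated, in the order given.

The pattern is voicing of the final sound: -at when the stem ends in a voiceless consonant (*ot*, *uzas*); -oro when the stem ends in a voiced consonant (*pulafer*, *zekgab*); -i when the stem ends in a vowel (*opare*, *ismi*).
The final sound of *ferob* is /b/, which is a voiced consonant, so the suffix is -oro, giving *feroboro*.
*javizge* — final sound /e/ (a vowel) → -i → *javizgei*.
*vutos* — final sound /s/ (a voiceless consonant) → -at → *vutosat*.

feroboro, javizgei, vutosat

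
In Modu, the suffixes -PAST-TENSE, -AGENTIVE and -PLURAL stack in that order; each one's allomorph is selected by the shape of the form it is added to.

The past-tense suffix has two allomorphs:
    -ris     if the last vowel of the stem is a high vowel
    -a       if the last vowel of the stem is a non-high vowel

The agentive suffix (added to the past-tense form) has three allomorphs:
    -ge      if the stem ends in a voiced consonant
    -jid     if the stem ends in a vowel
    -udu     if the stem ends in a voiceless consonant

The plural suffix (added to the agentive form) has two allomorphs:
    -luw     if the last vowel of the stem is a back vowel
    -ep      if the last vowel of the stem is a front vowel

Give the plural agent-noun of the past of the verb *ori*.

The last vowel of *ori* is /i/, which is a high vowel, so the past-tense suffix is -ris, giving *oriris*.
The past-tense form *oriris* — final sound /s/ (a voiceless consonant) → -udu → *oririsudu*.
Since the last vowel of the agentive form *oririsudu* is /u/ (a back vowel), it takes -luw, giving *oririsuduluw*.

oririsuduluw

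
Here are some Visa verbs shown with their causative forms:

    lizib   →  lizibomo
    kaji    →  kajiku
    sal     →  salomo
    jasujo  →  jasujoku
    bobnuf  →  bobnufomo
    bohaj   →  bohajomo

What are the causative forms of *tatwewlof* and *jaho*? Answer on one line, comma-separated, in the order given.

The pattern is consonant vs. vowel: -omo when the stem ends in a consonant (*lizib*, *sal*, *bobnuf*, *bohaj*); -ku when the stem ends in a vowel (*kaji*, *jasujo*).
Since the final sound of *tatwewlof* is /f/ (a consonant), it takes -omo, giving *tatwewlofomo*.
*jaho*: final sound = /o/, a vowel → -ku → *jahoku*.

tatwewlofomo, jahoku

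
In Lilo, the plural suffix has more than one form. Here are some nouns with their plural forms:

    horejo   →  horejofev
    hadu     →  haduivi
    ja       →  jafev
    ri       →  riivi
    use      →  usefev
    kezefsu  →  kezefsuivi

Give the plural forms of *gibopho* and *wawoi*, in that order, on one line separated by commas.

The pattern is height harmony: -ivi when the last vowel of the stem is a high vowel (*hadu*, *ri*, *kezefsu*); -fev when the last vowel of the stem is a non-high vowel (*horejo*, *ja*, *use*).
The last vowel of *gibopho* is /o/, which is a non-high vowel, so the suffix is -fev, giving *gibophofev*.
*wawoi*: last vowel = /i/, a high vowel → -ivi → *wawoiivi*.

gibophofev, wawoiivi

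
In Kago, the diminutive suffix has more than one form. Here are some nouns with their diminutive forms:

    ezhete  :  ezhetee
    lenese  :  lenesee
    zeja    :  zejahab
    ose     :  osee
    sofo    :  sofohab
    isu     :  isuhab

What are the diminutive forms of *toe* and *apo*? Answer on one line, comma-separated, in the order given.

The alternation tracks the last vowel of the stem — -e when the last vowel of the stem is a front vowel (*ezhete*, *lenese*, *ose*); -hab when the last vowel of the stem is a back vowel (*zeja*, *sofo*, *isu*).
*toe* — last vowel /e/ (a front vowel) → -e → *toee*.
Since the last vowel of *apo* is /o/ (a back vowel), it takes -hab, giving *apohab*.

toee, apohab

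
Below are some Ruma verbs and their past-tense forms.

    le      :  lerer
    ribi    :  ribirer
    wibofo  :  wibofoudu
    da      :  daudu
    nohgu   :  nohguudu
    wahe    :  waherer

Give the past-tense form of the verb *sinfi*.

The pattern is front/back vowel harmony: -rer when the last vowel of the stem is a front vowel (*le*, *ribi*, *wahe*); -udu when the last vowel of the stem is a back vowel (*wibofo*, *da*, *nohgu*).
The last vowel of *sinfi* is /i/, which is a front vowel, so the suffix is -rer, giving *sinfirer*.

sinfirer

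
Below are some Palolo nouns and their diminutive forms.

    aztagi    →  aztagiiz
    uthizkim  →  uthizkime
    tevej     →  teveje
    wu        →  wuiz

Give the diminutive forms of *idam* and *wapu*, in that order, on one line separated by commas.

Looking at the final sound of each stem: -e when the stem ends in a consonant (*uthizkim*, *tevej*); -iz when the stem ends in a vowel (*aztagi*, *wu*).
The final sound of *idam* is /m/, which is a consonant, so the suffix is -e, giving *idame*.
*wapu* — final sound /u/ (a vowel) → -iz → *wapuiz*.

idame, wapuiz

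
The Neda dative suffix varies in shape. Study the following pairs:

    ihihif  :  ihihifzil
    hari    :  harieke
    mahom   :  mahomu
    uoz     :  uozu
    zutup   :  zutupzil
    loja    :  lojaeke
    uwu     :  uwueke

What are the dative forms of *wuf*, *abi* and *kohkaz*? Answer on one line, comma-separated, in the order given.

The suffix is conditioned by the final sound: -zil when the stem ends in a voiceless consonant (*ihihif*, *zutup*); -u when the stem ends in a voiced consonant (*mahom*, *uoz*); -eke when the stem ends in a vowel (*hari*, *loja*, *uwu*).
*wuf* — final sound /f/ (a voiceless consonant) → -zil → *wufzil*.
*abi*: final sound = /i/, a vowel → -eke → *abieke*.
Since the final sound of *kohkaz* is /z/ (a voiced consonant), it takes -u, giving *kohkazu*.

wufzil, abieke, kohkazu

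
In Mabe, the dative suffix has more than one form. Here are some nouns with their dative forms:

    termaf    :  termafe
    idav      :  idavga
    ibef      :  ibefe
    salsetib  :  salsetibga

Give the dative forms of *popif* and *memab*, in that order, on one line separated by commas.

popife, memabga

The suffix is conditioned by the final consonant: -e when the stem ends in a voiceless consonant (*termaf*, *ibef*); -ga when the stem ends in a voiced consonant (*idav*, *salsetib*).
Since the final consonant of *popif* is /f/ (voiceless), it takes -e, giving *popife*.
Since the final consonant of *memab* is /b/ (voiced), it takes -ga, giving *memabga*.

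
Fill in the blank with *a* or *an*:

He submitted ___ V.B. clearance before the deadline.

a

The indefinite article is chosen by the initial *sound* of the following word, not its spelling.
The initialism *V.B.* is read letter by letter; the first letter, V, is pronounced /viː/, which begins with a consonant sound.
So the article is *a*: He submitted a V.B. clearance before the deadline.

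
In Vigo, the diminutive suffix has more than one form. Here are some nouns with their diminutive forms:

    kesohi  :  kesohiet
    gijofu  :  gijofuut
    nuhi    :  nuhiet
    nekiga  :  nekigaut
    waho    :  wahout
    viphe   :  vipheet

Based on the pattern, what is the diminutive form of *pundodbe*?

The alternation tracks the last vowel of the stem — -et when the last vowel of the stem is a front vowel (*kesohi*, *nuhi*, *viphe*); -ut when the last vowel of the stem is a back vowel (*gijofu*, *nekiga*, *waho*).
*pundodbe* — last vowel /e/ (a front vowel) → -et → *pundodbeet*.

pundodbeet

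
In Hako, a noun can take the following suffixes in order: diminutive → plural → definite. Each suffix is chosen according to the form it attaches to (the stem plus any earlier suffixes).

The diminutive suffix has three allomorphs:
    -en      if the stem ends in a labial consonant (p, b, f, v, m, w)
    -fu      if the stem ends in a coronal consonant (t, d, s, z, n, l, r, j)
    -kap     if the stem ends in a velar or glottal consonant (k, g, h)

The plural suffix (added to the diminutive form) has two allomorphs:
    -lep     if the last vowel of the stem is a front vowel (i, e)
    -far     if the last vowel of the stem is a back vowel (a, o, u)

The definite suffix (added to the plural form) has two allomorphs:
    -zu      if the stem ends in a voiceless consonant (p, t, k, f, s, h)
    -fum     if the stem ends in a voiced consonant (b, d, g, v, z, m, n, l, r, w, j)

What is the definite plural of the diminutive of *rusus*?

rususfufarfum

Since the final consonant of *rusus* is /s/ (coronal), it takes -fu, giving *rususfu*.
The last vowel of the diminutive form *rususfu* is /u/, which is a back vowel, so the plural suffix is -far, giving *rususfufar*.
The plural form *rususfufar*: final consonant = /r/, voiced → -fum → *rususfufarfum*.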